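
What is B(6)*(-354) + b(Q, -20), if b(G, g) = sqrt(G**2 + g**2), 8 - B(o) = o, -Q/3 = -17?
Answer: -708 + sqrt(3001) ≈ -653.22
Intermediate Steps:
Q = 51 (Q = -3*(-17) = 51)
B(o) = 8 - o
B(6)*(-354) + b(Q, -20) = (8 - 1*6)*(-354) + sqrt(51**2 + (-20)**2) = (8 - 6)*(-354) + sqrt(2601 + 400) = 2*(-354) + sqrt(3001) = -708 + sqrt(3001)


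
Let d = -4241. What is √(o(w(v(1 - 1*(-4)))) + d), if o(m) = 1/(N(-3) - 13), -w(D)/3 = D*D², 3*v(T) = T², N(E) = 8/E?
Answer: I*√9368510/47 ≈ 65.123*I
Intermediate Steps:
v(T) = T²/3
w(D) = -3*D³ (w(D) = -3*D*D² = -3*D³)
o(m) = -3/47 (o(m) = 1/(8/(-3) - 13) = 1/(8*(-⅓) - 13) = 1/(-8/3 - 13) = 1/(-47/3) = -3/47)
√(o(w(v(1 - 1*(-4)))) + d) = √(-3/47 - 4241) = √(-199330/47) = I*√9368510/47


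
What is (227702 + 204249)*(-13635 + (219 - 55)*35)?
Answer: -3410253145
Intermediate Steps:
(227702 + 204249)*(-13635 + (219 - 55)*35) = 431951*(-13635 + 164*35) = 431951*(-13635 + 5740) = 431951*(-7895) = -3410253145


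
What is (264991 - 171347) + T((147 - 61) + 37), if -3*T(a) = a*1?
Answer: 93603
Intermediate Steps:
T(a) = -a/3
(264991 - 171347) + T((147 - 61) + 37) = (264991 - 171347) - ((147 - 61) + 37)/3 = 93644 - (86 + 37)/3 = 93644 - 1/3*123 = 93644 - 41 = 93603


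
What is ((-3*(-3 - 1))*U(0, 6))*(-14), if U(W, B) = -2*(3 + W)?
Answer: 1008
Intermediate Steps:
U(W, B) = -6 - 2*W
((-3*(-3 - 1))*U(0, 6))*(-14) = ((-3*(-3 - 1))*(-6 - 2*0))*(-14) = ((-3*(-4))*(-6 + 0))*(-14) = (12*(-6))*(-14) = -72*(-14) = 1008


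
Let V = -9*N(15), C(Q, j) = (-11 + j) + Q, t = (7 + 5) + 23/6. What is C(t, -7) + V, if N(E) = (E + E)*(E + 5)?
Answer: -32413/6 ≈ -5402.2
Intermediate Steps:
N(E) = 2*E*(5 + E) (N(E) = (2*E)*(5 + E) = 2*E*(5 + E))
t = 95/6 (t = 12 + 23*(1/6) = 12 + 23/6 = 95/6 ≈ 15.833)
C(Q, j) = -11 + Q + j
V = -5400 (V = -18*15*(5 + 15) = -18*15*20 = -9*600 = -5400)
C(t, -7) + V = (-11 + 95/6 - 7) - 5400 = -13/6 - 5400 = -32413/6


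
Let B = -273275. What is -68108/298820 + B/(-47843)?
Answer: 19600386114/3574111315 ≈ 5.4840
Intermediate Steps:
-68108/298820 + B/(-47843) = -68108/298820 - 273275/(-47843) = -68108*1/298820 - 273275*(-1/47843) = -17027/74705 + 273275/47843 = 19600386114/3574111315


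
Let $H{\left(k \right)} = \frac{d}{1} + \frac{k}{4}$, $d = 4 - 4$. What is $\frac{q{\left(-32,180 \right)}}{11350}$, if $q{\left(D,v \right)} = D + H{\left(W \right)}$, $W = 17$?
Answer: $- \frac{111}{45400} \approx -0.0024449$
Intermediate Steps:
$d = 0$ ($d = 4 - 4 = 0$)
$H{\left(k \right)} = \frac{k}{4}$ ($H{\left(k \right)} = \frac{0}{1} + \frac{k}{4} = 0 \cdot 1 + k \frac{1}{4} = 0 + \frac{k}{4} = \frac{k}{4}$)
$q{\left(D,v \right)} = \frac{17}{4} + D$ ($q{\left(D,v \right)} = D + \frac{1}{4} \cdot 17 = D + \frac{17}{4} = \frac{17}{4} + D$)
$\frac{q{\left(-32,180 \right)}}{11350} = \frac{\frac{17}{4} - 32}{11350} = \left(- \frac{111}{4}\right) \frac{1}{11350} = - \frac{111}{45400}$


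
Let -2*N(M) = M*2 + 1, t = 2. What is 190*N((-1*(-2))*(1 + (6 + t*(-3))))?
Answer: -475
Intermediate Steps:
N(M) = -½ - M (N(M) = -(M*2 + 1)/2 = -(2*M + 1)/2 = -(1 + 2*M)/2 = -½ - M)
190*N((-1*(-2))*(1 + (6 + t*(-3)))) = 190*(-½ - (-1*(-2))*(1 + (6 + 2*(-3)))) = 190*(-½ - 2*(1 + (6 - 6))) = 190*(-½ - 2*(1 + 0)) = 190*(-½ - 2) = 190*(-5/2) = -475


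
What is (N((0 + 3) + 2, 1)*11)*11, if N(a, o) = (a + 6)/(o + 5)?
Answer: 1331/6 ≈ 221.83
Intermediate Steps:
N(a, o) = (6 + a)/(5 + o)
(N((0 + 3) + 2, 1)*11)*11 = (((6 + ((0 + 3) + 2))/(5 + 1))*11)*11 = (((6 + (3 + 2))/6)*11)*11 = (((6 + 5)/6)*11)*11 = (((⅙)*11)*11)*11 = ((11/6)*11)*11 = (121/6)*11 = 1331/6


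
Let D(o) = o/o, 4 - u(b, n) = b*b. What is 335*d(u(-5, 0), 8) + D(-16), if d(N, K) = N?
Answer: -7034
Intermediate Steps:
u(b, n) = 4 - b² (u(b, n) = 4 - b*b = 4 - b²)
D(o) = 1
335*d(u(-5, 0), 8) + D(-16) = 335*(4 - 1*(-5)²) + 1 = 335*(4 - 1*25) + 1 = 335*(4 - 25) + 1 = 335*(-21) + 1 = -7035 + 1 = -7034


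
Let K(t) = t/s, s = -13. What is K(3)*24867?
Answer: -74601/13 ≈ -5738.5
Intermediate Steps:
K(t) = -t/13 (K(t) = t/(-13) = t*(-1/13) = -t/13)
K(3)*24867 = -1/13*3*24867 = -3/13*24867 = -74601/13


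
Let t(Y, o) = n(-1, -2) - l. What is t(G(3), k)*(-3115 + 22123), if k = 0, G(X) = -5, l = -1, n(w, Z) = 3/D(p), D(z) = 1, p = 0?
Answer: 76032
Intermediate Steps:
n(w, Z) = 3 (n(w, Z) = 3/1 = 3*1 = 3)
t(Y, o) = 4 (t(Y, o) = 3 - 1*(-1) = 3 + 1 = 4)
t(G(3), k)*(-3115 + 22123) = 4*(-3115 + 22123) = 4*19008 = 76032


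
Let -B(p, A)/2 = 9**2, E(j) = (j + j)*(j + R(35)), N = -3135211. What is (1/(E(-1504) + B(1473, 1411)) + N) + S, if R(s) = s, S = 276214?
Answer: -12632735554229/4418590 ≈ -2.8590e+6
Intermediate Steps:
E(j) = 2*j*(35 + j) (E(j) = (j + j)*(j + 35) = (2*j)*(35 + j) = 2*j*(35 + j))
B(p, A) = -162 (B(p, A) = -2*9**2 = -2*81 = -162)
(1/(E(-1504) + B(1473, 1411)) + N) + S = (1/(2*(-1504)*(35 - 1504) - 162) - 3135211) + 276214 = (1/(2*(-1504)*(-1469) - 162) - 3135211) + 276214 = (1/(4418752 - 162) - 3135211) + 276214 = (1/4418590 - 3135211) + 276214 = -13853211972489/4418590 + 276214 = -12632735554229/4418590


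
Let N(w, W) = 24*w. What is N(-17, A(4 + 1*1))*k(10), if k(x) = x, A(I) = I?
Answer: -4080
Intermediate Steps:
N(-17, A(4 + 1*1))*k(10) = (24*(-17))*10 = -408*10 = -4080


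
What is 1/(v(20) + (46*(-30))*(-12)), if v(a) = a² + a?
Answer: 1/16980 ≈ 5.8893e-5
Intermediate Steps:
v(a) = a + a²
1/(v(20) + (46*(-30))*(-12)) = 1/(20*(1 + 20) + (46*(-30))*(-12)) = 1/(20*21 - 1380*(-12)) = 1/(420 + 16560) = 1/16980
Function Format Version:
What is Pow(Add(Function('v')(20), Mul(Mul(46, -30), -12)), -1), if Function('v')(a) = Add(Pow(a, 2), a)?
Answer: Rational(1, 16980) ≈ 5.8893e-5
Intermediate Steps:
Function('v')(a) = Add(a, Pow(a, 2))
Pow(Add(Function('v')(20), Mul(Mul(46, -30), -12)), -1) = Pow(Add(Mul(20, Add(1, 20)), Mul(Mul(46, -30), -12)), -1) = Pow(Add(Mul(20, 21), Mul(-1380, -12)), -1) = Pow(Add(420, 16560), -1) = Pow(16980, -1) = Rational(1, 16980)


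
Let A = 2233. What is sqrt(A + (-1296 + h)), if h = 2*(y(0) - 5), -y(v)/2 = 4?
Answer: sqrt(911) ≈ 30.183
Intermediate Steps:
y(v) = -8 (y(v) = -2*4 = -8)
h = -26 (h = 2*(-8 - 5) = 2*(-13) = -26)
sqrt(A + (-1296 + h)) = sqrt(2233 + (-1296 - 26)) = sqrt(2233 - 1322) = sqrt(911)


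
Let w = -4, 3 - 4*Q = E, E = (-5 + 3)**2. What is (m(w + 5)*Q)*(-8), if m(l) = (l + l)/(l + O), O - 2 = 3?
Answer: 2/3 ≈ 0.66667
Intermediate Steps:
O = 5 (O = 2 + 3 = 5)
E = 4 (E = (-2)**2 = 4)
Q = -1/4 (Q = 3/4 - 1/4*4 = 3/4 - 1 = -1/4 ≈ -0.25000)
m(l) = 2*l/(5 + l) (m(l) = (l + l)/(l + 5) = (2*l)/(5 + l) = 2*l/(5 + l))
(m(w + 5)*Q)*(-8) = ((2*(-4 + 5)/(5 + (-4 + 5)))*(-1/4))*(-8) = ((2*1/(5 + 1))*(-1/4))*(-8) = ((2*1/6)*(-1/4))*(-8) = ((2*1*(1/6))*(-1/4))*(-8) = ((1/3)*(-1/4))*(-8) = -1/12*(-8) = 2/3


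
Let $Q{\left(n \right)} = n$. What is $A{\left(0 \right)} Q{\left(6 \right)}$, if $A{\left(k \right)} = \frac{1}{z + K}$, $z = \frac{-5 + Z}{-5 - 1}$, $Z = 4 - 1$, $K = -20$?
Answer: $- \frac{18}{59} \approx -0.30508$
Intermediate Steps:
$Z = 3$
$z = \frac{1}{3}$ ($z = \frac{-5 + 3}{-5 - 1} = - \frac{2}{-6} = \left(-2\right) \left(- \frac{1}{6}\right) = \frac{1}{3} \approx 0.33333$)
$A{\left(k \right)} = - \frac{3}{59}$ ($A{\left(k \right)} = \frac{1}{\frac{1}{3} - 20} = \frac{1}{- \frac{59}{3}} = - \frac{3}{59}$)
$A{\left(0 \right)} Q{\left(6 \right)} = \left(- \frac{3}{59}\right) 6 = - \frac{18}{59}$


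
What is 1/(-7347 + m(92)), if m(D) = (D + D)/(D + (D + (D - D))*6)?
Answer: -7/51427 ≈ -0.00013612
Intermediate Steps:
m(D) = 2/7 (m(D) = (2*D)/(D + (D + 0)*6) = (2*D)/(D + D*6) = (2*D)/(D + 6*D) = (2*D)/((7*D)) = (2*D)*(1/(7*D)) = 2/7)
1/(-7347 + m(92)) = 1/(-7347 + 2/7) = 1/(-51427/7) = -7/51427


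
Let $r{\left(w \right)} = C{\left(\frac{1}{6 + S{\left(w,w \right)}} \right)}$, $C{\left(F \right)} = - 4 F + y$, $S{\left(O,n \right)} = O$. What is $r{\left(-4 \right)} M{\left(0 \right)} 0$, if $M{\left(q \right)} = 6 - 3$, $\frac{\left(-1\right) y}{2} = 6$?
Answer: $0$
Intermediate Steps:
$y = -12$ ($y = \left(-2\right) 6 = -12$)
$M{\left(q \right)} = 3$ ($M{\left(q \right)} = 6 - 3 = 3$)
$C{\left(F \right)} = -12 - 4 F$ ($C{\left(F \right)} = - 4 F - 12 = -12 - 4 F$)
$r{\left(w \right)} = -12 - \frac{4}{6 + w}$
$r{\left(-4 \right)} M{\left(0 \right)} 0 = \frac{4 \left(-19 - -12\right)}{6 - 4} \cdot 3 \cdot 0 = \frac{4 \left(-19 + 12\right)}{2} \cdot 3 \cdot 0 = 4 \cdot \frac{1}{2} \left(-7\right) 3 \cdot 0 = \left(-14\right) 3 \cdot 0 = \left(-42\right) 0 = 0$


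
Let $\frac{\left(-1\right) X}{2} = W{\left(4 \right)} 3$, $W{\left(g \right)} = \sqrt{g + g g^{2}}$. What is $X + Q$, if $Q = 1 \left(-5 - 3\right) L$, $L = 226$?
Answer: $-1808 - 12 \sqrt{17} \approx -1857.5$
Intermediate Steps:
$W{\left(g \right)} = \sqrt{g + g^{3}}$
$Q = -1808$ ($Q = 1 \left(-5 - 3\right) 226 = 1 \left(-8\right) 226 = \left(-8\right) 226 = -1808$)
$X = - 12 \sqrt{17}$ ($X = - 2 \sqrt{4 + 4^{3}} \cdot 3 = - 2 \sqrt{4 + 64} \cdot 3 = - 2 \sqrt{68} \cdot 3 = - 2 \cdot 2 \sqrt{17} \cdot 3 = - 2 \cdot 6 \sqrt{17} = - 12 \sqrt{17} \approx -49.477$)
$X + Q = - 12 \sqrt{17} - 1808 = -1808 - 12 \sqrt{17}$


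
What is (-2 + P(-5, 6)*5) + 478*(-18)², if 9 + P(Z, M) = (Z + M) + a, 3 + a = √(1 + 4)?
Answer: 154815 + 5*√5 ≈ 1.5483e+5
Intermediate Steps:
a = -3 + √5 (a = -3 + √(1 + 4) = -3 + √5 ≈ -0.76393)
P(Z, M) = -12 + M + Z + √5 (P(Z, M) = -9 + ((Z + M) + (-3 + √5)) = -9 + ((M + Z) + (-3 + √5)) = -9 + (-3 + M + Z + √5) = -12 + M + Z + √5)
(-2 + P(-5, 6)*5) + 478*(-18)² = (-2 + (-12 + 6 - 5 + √5)*5) + 478*(-18)² = (-2 + (-11 + √5)*5) + 478*324 = (-2 + (-55 + 5*√5)) + 154872 = (-57 + 5*√5) + 154872 = 154815 + 5*√5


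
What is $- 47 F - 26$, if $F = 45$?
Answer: $-2141$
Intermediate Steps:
$- 47 F - 26 = \left(-47\right) 45 - 26 = -2115 - 26 = -2141$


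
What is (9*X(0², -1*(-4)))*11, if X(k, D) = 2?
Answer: 198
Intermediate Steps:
(9*X(0², -1*(-4)))*11 = (9*2)*11 = 18*11 = 198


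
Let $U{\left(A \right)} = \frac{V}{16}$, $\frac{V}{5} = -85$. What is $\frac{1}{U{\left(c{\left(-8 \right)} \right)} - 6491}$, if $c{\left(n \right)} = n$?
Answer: $- \frac{16}{104281} \approx -0.00015343$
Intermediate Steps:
$V = -425$ ($V = 5 \left(-85\right) = -425$)
$U{\left(A \right)} = - \frac{425}{16}$
$\frac{1}{U{\left(c{\left(-8 \right)} \right)} - 6491} = \frac{1}{- \frac{425}{16} - 6491} = \frac{1}{- \frac{104281}{16}} = - \frac{16}{104281}$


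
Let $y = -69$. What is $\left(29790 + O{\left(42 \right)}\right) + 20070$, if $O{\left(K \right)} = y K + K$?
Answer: $47004$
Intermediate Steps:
$O{\left(K \right)} = - 68 K$ ($O{\left(K \right)} = - 69 K + K = - 68 K$)
$\left(29790 + O{\left(42 \right)}\right) + 20070 = \left(29790 - 2856\right) + 20070 = 26934 + 20070 = 47004$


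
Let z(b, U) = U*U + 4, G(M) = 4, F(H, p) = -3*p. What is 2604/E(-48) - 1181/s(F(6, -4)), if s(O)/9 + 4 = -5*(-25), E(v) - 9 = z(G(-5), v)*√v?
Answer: -14378278109/13259329677 - 1144768*I*√3/12175693 ≈ -1.0844 - 0.16285*I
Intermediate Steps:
z(b, U) = 4 + U² (z(b, U) = U² + 4 = 4 + U²)
E(v) = 9 + √v*(4 + v²) (E(v) = 9 + (4 + v²)*√v = 9 + √v*(4 + v²))
s(O) = 1089 (s(O) = -36 + 9*(-5*(-25)) = -36 + 9*125 = -36 + 1125 = 1089)
2604/E(-48) - 1181/s(F(6, -4)) = 2604/(9 + √(-48)*(4 + (-48)²)) - 1181/1089 = 2604/(9 + (4*I*√3)*(4 + 2304)) - 1181*1/1089 = 2604/(9 + (4*I*√3)*2308) - 1181/1089 = 2604/(9 + 9232*I*√3) - 1181/1089 = -1181/1089 + 2604/(9 + 9232*I*√3)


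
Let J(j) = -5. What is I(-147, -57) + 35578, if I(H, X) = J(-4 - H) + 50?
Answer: 35623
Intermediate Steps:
I(H, X) = 45 (I(H, X) = -5 + 50 = 45)
I(-147, -57) + 35578 = 45 + 35578 = 35623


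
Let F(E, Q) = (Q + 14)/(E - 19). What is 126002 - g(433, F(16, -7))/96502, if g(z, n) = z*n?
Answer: 5211191149/41358 ≈ 1.2600e+5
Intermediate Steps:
F(E, Q) = (14 + Q)/(-19 + E)
g(z, n) = n*z
126002 - g(433, F(16, -7))/96502 = 126002 - ((14 - 7)/(-19 + 16))*433/96502 = 126002 - (7/(-3))*433/96502 = 126002 - -1/3*7*433/96502 = 126002 - (-7/3*433)/96502 = 126002 - (-3031)/(3*96502) = 126002 - 1*(-433/41358) = 126002 + 433/41358 = 5211191149/41358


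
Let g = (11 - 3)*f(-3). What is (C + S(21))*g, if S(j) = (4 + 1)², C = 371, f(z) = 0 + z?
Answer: -9504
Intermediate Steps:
f(z) = z
S(j) = 25 (S(j) = 5² = 25)
g = -24 (g = (11 - 3)*(-3) = 8*(-3) = -24)
(C + S(21))*g = (371 + 25)*(-24) = 396*(-24) = -9504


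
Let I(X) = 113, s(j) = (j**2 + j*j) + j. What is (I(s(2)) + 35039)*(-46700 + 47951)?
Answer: 43975152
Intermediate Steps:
s(j) = j + 2*j**2 (s(j) = (j**2 + j**2) + j = 2*j**2 + j = j + 2*j**2)
(I(s(2)) + 35039)*(-46700 + 47951) = (113 + 35039)*(-46700 + 47951) = 35152*1251 = 43975152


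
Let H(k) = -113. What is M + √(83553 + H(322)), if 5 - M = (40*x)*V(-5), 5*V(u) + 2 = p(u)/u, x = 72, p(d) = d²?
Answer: 4037 + 4*√5215 ≈ 4325.9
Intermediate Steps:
V(u) = -⅖ + u/5 (V(u) = -⅖ + (u²/u)/5 = -⅖ + u/5)
M = 4037 (M = 5 - 40*72*(-⅖ + (⅕)*(-5)) = 5 - 2880*(-⅖ - 1) = 5 - 2880*(-7)/5 = 5 - 1*(-4032) = 5 + 4032 = 4037)
M + √(83553 + H(322)) = 4037 + √(83553 - 113) = 4037 + √83440 = 4037 + 4*√5215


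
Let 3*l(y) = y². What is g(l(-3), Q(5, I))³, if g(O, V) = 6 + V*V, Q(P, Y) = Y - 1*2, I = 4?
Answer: 1000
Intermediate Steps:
l(y) = y²/3
Q(P, Y) = -2 + Y (Q(P, Y) = Y - 2 = -2 + Y)
g(O, V) = 6 + V²
g(l(-3), Q(5, I))³ = (6 + (-2 + 4)²)³ = (6 + 2²)³ = (6 + 4)³ = 10³ = 1000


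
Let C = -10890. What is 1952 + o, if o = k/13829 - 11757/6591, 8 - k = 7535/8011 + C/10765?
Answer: 1021961383675745074/524024503430779 ≈ 1950.2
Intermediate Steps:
k = 139206567/17247683 (k = 8 - (7535/8011 - 10890/10765) = 8 - (7535*(1/8011) - 10890*1/10765) = 8 - (7535/8011 - 2178/2153) = 8 - 1*(-1225103/17247683) = 8 + 1225103/17247683 = 139206567/17247683 ≈ 8.0710)
o = -934447021135534/524024503430779 (o = (139206567/17247683)/13829 - 11757/6591 = (139206567/17247683)*(1/13829) - 11757*1/6591 = 139206567/238518208207 - 3919/2197 = -934447021135534/524024503430779 ≈ -1.7832)
1952 + o = 1952 - 934447021135534/524024503430779 = 1021961383675745074/524024503430779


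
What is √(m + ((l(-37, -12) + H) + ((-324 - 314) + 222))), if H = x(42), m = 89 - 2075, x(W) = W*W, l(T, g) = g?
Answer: 5*I*√26 ≈ 25.495*I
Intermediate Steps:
x(W) = W²
m = -1986
H = 1764 (H = 42² = 1764)
√(m + ((l(-37, -12) + H) + ((-324 - 314) + 222))) = √(-1986 + ((-12 + 1764) + ((-324 - 314) + 222))) = √(-1986 + (1752 + (-638 + 222))) = √(-1986 + (1752 - 416)) = √(-1986 + 1336) = √(-650) = 5*I*√26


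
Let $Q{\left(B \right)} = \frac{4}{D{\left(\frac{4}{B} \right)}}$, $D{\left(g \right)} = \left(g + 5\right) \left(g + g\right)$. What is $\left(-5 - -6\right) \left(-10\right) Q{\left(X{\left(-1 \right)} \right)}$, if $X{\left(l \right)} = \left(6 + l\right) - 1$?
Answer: $- \frac{10}{3} \approx -3.3333$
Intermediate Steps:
$X{\left(l \right)} = 5 + l$
$D{\left(g \right)} = 2 g \left(5 + g\right)$ ($D{\left(g \right)} = \left(5 + g\right) 2 g = 2 g \left(5 + g\right)$)
$Q{\left(B \right)} = \frac{B}{2 \left(5 + \frac{4}{B}\right)}$ ($Q{\left(B \right)} = \frac{4}{2 \frac{4}{B} \left(5 + \frac{4}{B}\right)} = \frac{4}{8 \frac{1}{B} \left(5 + \frac{4}{B}\right)} = 4 \frac{B}{8 \left(5 + \frac{4}{B}\right)} = \frac{B}{2 \left(5 + \frac{4}{B}\right)}$)
$\left(-5 - -6\right) \left(-10\right) Q{\left(X{\left(-1 \right)} \right)} = \left(-5 - -6\right) \left(-10\right) \frac{\left(5 - 1\right)^{2}}{2 \left(4 + 5 \left(5 - 1\right)\right)} = \left(-5 + 6\right) \left(-10\right) \frac{4^{2}}{2 \left(4 + 5 \cdot 4\right)} = 1 \left(-10\right) \frac{1}{2} \cdot 16 \frac{1}{4 + 20} = - 10 \cdot \frac{1}{2} \cdot 16 \cdot \frac{1}{24} = \left(-10\right) \frac{1}{3} = - \frac{10}{3}$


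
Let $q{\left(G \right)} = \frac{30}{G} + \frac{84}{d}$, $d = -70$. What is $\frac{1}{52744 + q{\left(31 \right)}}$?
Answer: $\frac{155}{8175284} \approx 1.896 \cdot 10^{-5}$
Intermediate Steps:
$q{\left(G \right)} = - \frac{6}{5} + \frac{30}{G}$ ($q{\left(G \right)} = \frac{30}{G} + \frac{84}{-70} = \frac{30}{G} + 84 \left(- \frac{1}{70}\right) = \frac{30}{G} - \frac{6}{5} = - \frac{6}{5} + \frac{30}{G}$)
$\frac{1}{52744 + q{\left(31 \right)}} = \frac{1}{52744 - \left(\frac{6}{5} - \frac{30}{31}\right)} = \frac{1}{52744 + \left(- \frac{6}{5} + 30 \cdot \frac{1}{31}\right)} = \frac{1}{52744 + \left(- \frac{6}{5} + \frac{30}{31}\right)} = \frac{1}{52744 - \frac{36}{155}} = \frac{1}{\frac{8175284}{155}} = \frac{155}{8175284}$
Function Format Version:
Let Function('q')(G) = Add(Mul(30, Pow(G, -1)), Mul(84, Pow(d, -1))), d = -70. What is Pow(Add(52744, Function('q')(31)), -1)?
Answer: Rational(155, 8175284) ≈ 1.8960e-5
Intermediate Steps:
Function('q')(G) = Add(Rational(-6, 5), Mul(30, Pow(G, -1))) (Function('q')(G) = Add(Mul(30, Pow(G, -1)), Mul(84, Pow(-70, -1))) = Add(Mul(30, Pow(G, -1)), Mul(84, Rational(-1, 70))) = Add(Mul(30, Pow(G, -1)), Rational(-6, 5)) = Add(Rational(-6, 5), Mul(30, Pow(G, -1))))
Pow(Add(52744, Function('q')(31)), -1) = Pow(Add(52744, Add(Rational(-6, 5), Mul(30, Pow(31, -1)))), -1) = Pow(Add(52744, Add(Rational(-6, 5), Mul(30, Rational(1, 31)))), -1) = Pow(Add(52744, Add(Rational(-6, 5), Rational(30, 31))), -1) = Pow(Add(52744, Rational(-36, 155)), -1) = Pow(Rational(8175284, 155), -1) = Rational(155, 8175284)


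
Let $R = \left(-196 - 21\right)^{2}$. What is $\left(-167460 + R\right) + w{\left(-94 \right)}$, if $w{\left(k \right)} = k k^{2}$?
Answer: $-950955$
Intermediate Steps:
$w{\left(k \right)} = k^{3}$
$R = 47089$ ($R = \left(-217\right)^{2} = 47089$)
$\left(-167460 + R\right) + w{\left(-94 \right)} = \left(-167460 + 47089\right) + \left(-94\right)^{3} = -120371 - 830584 = -950955$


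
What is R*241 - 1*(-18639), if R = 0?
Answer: 18639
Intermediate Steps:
R*241 - 1*(-18639) = 0*241 - 1*(-18639) = 0 + 18639 = 18639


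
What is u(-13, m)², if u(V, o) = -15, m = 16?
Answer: 225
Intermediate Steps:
u(-13, m)² = (-15)² = 225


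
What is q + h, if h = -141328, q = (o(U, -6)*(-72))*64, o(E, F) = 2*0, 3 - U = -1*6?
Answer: -141328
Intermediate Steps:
U = 9 (U = 3 - (-1)*6 = 3 - 1*(-6) = 3 + 6 = 9)
o(E, F) = 0
q = 0 (q = (0*(-72))*64 = 0*64 = 0)
q + h = 0 - 141328 = -141328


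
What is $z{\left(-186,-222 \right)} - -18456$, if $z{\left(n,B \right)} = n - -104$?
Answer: $18374$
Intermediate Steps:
$z{\left(n,B \right)} = 104 + n$ ($z{\left(n,B \right)} = n + 104 = 104 + n$)
$z{\left(-186,-222 \right)} - -18456 = \left(104 - 186\right) - -18456 = -82 + 18456 = 18374$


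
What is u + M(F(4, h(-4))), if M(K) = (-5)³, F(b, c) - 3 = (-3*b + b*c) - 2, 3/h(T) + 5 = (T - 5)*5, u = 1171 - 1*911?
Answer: 135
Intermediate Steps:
u = 260 (u = 1171 - 911 = 260)
h(T) = 3/(-30 + 5*T) (h(T) = 3/(-5 + (T - 5)*5) = 3/(-5 + (-5 + T)*5) = 3/(-5 + (-25 + 5*T)) = 3/(-30 + 5*T))
F(b, c) = 1 - 3*b + b*c (F(b, c) = 3 + ((-3*b + b*c) - 2) = 3 + (-2 - 3*b + b*c) = 1 - 3*b + b*c)
M(K) = -125
u + M(F(4, h(-4))) = 260 - 125 = 135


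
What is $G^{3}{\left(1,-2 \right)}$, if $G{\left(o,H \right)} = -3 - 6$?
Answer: $-729$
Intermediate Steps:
$G{\left(o,H \right)} = -9$ ($G{\left(o,H \right)} = -3 - 6 = -9$)
$G^{3}{\left(1,-2 \right)} = \left(-9\right)^{3} = -729$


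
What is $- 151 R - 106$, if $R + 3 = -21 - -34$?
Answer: $-1616$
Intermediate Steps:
$R = 10$ ($R = -3 - -13 = -3 + \left(-21 + 34\right) = -3 + 13 = 10$)
$- 151 R - 106 = \left(-151\right) 10 - 106 = -1510 - 106 = -1616$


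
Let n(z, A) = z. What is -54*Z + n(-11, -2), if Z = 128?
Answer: -6923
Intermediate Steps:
-54*Z + n(-11, -2) = -54*128 - 11 = -6912 - 11 = -6923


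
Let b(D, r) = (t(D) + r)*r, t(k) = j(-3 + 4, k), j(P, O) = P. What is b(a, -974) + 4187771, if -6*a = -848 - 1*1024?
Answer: 5135473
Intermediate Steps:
t(k) = 1 (t(k) = -3 + 4 = 1)
a = 312 (a = -(-848 - 1*1024)/6 = -(-848 - 1024)/6 = -1/6*(-1872) = 312)
b(D, r) = r*(1 + r) (b(D, r) = (1 + r)*r = r*(1 + r))
b(a, -974) + 4187771 = -974*(1 - 974) + 4187771 = -974*(-973) + 4187771 = 947702 + 4187771 = 5135473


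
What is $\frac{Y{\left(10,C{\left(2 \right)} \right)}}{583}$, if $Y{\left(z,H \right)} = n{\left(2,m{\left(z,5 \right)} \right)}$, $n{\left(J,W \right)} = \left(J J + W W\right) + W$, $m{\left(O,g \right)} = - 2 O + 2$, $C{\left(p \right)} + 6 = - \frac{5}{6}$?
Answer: $\frac{310}{583} \approx 0.53173$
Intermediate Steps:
$C{\left(p \right)} = - \frac{41}{6}$ ($C{\left(p \right)} = -6 - \frac{5}{6} = - \frac{41}{6}$)
$m{\left(O,g \right)} = 2 - 2 O$
$n{\left(J,W \right)} = W + J^{2} + W^{2}$ ($n{\left(J,W \right)} = \left(J^{2} + W^{2}\right) + W = W + J^{2} + W^{2}$)
$Y{\left(z,H \right)} = 6 + \left(2 - 2 z\right)^{2} - 2 z$ ($Y{\left(z,H \right)} = \left(2 - 2 z\right) + 2^{2} + \left(2 - 2 z\right)^{2} = \left(2 - 2 z\right) + 4 + \left(2 - 2 z\right)^{2} = 6 + \left(2 - 2 z\right)^{2} - 2 z$)
$\frac{Y{\left(10,C{\left(2 \right)} \right)}}{583} = \frac{10 - 100 + 4 \cdot 10^{2}}{583} = \left(10 - 100 + 4 \cdot 100\right) \frac{1}{583} = \left(10 - 100 + 400\right) \frac{1}{583} = 310 \cdot \frac{1}{583} = \frac{310}{583}$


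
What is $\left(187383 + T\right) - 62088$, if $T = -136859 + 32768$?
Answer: $21204$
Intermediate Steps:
$T = -104091$
$\left(187383 + T\right) - 62088 = \left(187383 - 104091\right) - 62088 = 83292 - 62088 = 21204$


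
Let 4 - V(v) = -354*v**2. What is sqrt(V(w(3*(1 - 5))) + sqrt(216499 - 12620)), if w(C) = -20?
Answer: sqrt(141604 + sqrt(203879)) ≈ 376.90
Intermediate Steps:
V(v) = 4 + 354*v**2 (V(v) = 4 - (-354)*v**2 = 4 + 354*v**2)
sqrt(V(w(3*(1 - 5))) + sqrt(216499 - 12620)) = sqrt((4 + 354*(-20)**2) + sqrt(216499 - 12620)) = sqrt((4 + 354*400) + sqrt(203879)) = sqrt((4 + 141600) + sqrt(203879)) = sqrt(141604 + sqrt(203879))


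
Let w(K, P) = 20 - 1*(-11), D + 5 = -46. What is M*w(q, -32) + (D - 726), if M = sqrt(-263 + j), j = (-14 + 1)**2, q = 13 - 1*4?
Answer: -777 + 31*I*sqrt(94) ≈ -777.0 + 300.56*I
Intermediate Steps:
D = -51 (D = -5 - 46 = -51)
q = 9 (q = 13 - 4 = 9)
w(K, P) = 31 (w(K, P) = 20 + 11 = 31)
j = 169 (j = (-13)**2 = 169)
M = I*sqrt(94) (M = sqrt(-263 + 169) = sqrt(-94) = I*sqrt(94) ≈ 9.6954*I)
M*w(q, -32) + (D - 726) = (I*sqrt(94))*31 + (-51 - 726) = 31*I*sqrt(94) - 777 = -777 + 31*I*sqrt(94)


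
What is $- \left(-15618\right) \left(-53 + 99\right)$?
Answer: $718428$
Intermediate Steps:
$- \left(-15618\right) \left(-53 + 99\right) = - \left(-15618\right) 46 = \left(-1\right) \left(-718428\right) = 718428$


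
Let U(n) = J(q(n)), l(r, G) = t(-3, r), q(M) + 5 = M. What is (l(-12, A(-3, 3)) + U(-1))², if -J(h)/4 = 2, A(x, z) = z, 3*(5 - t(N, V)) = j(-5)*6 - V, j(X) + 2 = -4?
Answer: 25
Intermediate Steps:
j(X) = -6 (j(X) = -2 - 4 = -6)
q(M) = -5 + M
t(N, V) = 17 + V/3 (t(N, V) = 5 - (-6*6 - V)/3 = 5 - (-36 - V)/3 = 5 + (12 + V/3) = 17 + V/3)
l(r, G) = 17 + r/3
J(h) = -8 (J(h) = -4*2 = -8)
U(n) = -8
(l(-12, A(-3, 3)) + U(-1))² = ((17 + (⅓)*(-12)) - 8)² = ((17 - 4) - 8)² = (13 - 8)² = 5² = 25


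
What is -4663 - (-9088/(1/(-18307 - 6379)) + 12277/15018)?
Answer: -3369303795835/15018 ≈ -2.2435e+8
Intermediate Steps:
-4663 - (-9088/(1/(-18307 - 6379)) + 12277/15018) = -4663 - (-9088/(1/(-24686)) + 12277*(1/15018)) = -4663 - (-9088/(-1/24686) + 12277/15018) = -4663 - (-9088*(-24686) + 12277/15018) = -4663 - (224346368 + 12277/15018) = -4663 - 1*3369233766901/15018 = -4663 - 3369233766901/15018 = -3369303795835/15018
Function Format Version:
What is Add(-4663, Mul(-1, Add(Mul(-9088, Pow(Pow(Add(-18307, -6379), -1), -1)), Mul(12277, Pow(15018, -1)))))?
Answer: Rational(-3369303795835, 15018) ≈ -2.2435e+8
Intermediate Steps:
Add(-4663, Mul(-1, Add(Mul(-9088, Pow(Pow(Add(-18307, -6379), -1), -1)), Mul(12277, Pow(15018, -1))))) = Add(-4663, Mul(-1, Add(Mul(-9088, Pow(Pow(-24686, -1), -1)), Mul(12277, Rational(1, 15018))))) = Add(-4663, Mul(-1, Add(Mul(-9088, Pow(Rational(-1, 24686), -1)), Rational(12277, 15018)))) = Add(-4663, Mul(-1, Add(Mul(-9088, -24686), Rational(12277, 15018)))) = Add(-4663, Mul(-1, Add(224346368, Rational(12277, 15018)))) = Add(-4663, Mul(-1, Rational(3369233766901, 15018))) = Add(-4663, Rational(-3369233766901, 15018)) = Rational(-3369303795835, 15018)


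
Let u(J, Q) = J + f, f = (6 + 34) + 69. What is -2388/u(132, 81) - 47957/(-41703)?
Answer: -88029127/10050423 ≈ -8.7587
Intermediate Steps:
f = 109 (f = 40 + 69 = 109)
u(J, Q) = 109 + J (u(J, Q) = J + 109 = 109 + J)
-2388/u(132, 81) - 47957/(-41703) = -2388/(109 + 132) - 47957/(-41703) = -2388/241 - 47957*(-1/41703) = -2388*1/241 + 47957/41703 = -2388/241 + 47957/41703 = -88029127/10050423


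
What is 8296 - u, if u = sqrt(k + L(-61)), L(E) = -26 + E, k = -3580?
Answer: 8296 - I*sqrt(3667) ≈ 8296.0 - 60.556*I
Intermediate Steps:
u = I*sqrt(3667) (u = sqrt(-3580 + (-26 - 61)) = sqrt(-3580 - 87) = sqrt(-3667) = I*sqrt(3667) ≈ 60.556*I)
8296 - u = 8296 - I*sqrt(3667)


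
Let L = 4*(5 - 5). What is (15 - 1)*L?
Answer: 0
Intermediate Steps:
L = 0 (L = 4*0 = 0)
(15 - 1)*L = (15 - 1)*0 = 14*0 = 0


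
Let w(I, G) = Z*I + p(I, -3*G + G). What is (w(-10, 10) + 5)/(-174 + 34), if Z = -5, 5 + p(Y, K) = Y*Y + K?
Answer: -13/14 ≈ -0.92857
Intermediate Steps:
p(Y, K) = -5 + K + Y² (p(Y, K) = -5 + (Y*Y + K) = -5 + (Y² + K) = -5 + (K + Y²) = -5 + K + Y²)
w(I, G) = -5 + I² - 5*I - 2*G (w(I, G) = -5*I + (-5 + (-3*G + G) + I²) = -5*I + (-5 - 2*G + I²) = -5*I + (-5 + I² - 2*G) = -5 + I² - 5*I - 2*G)
(w(-10, 10) + 5)/(-174 + 34) = ((-5 + (-10)² - 5*(-10) - 2*10) + 5)/(-174 + 34) = ((-5 + 100 + 50 - 20) + 5)/(-140) = (125 + 5)*(-1/140) = 130*(-1/140) = -13/14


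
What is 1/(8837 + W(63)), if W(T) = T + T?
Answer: 1/8963 ≈ 0.00011157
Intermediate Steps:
W(T) = 2*T
1/(8837 + W(63)) = 1/(8837 + 2*63) = 1/(8837 + 126) = 1/8963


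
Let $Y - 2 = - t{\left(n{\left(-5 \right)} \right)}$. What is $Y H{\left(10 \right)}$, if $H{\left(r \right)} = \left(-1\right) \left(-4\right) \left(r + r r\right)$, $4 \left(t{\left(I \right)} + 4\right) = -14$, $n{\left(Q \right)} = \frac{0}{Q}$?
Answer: $4180$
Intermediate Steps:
$n{\left(Q \right)} = 0$
$t{\left(I \right)} = - \frac{15}{2}$ ($t{\left(I \right)} = -4 + \frac{1}{4} \left(-14\right) = -4 - \frac{7}{2} = - \frac{15}{2}$)
$Y = \frac{19}{2}$ ($Y = 2 - - \frac{15}{2} = 2 + \frac{15}{2} = \frac{19}{2} \approx 9.5$)
$H{\left(r \right)} = 4 r + 4 r^{2}$ ($H{\left(r \right)} = 4 \left(r + r^{2}\right) = 4 r + 4 r^{2}$)
$Y H{\left(10 \right)} = \frac{19 \cdot 4 \cdot 10 \left(1 + 10\right)}{2} = \frac{19 \cdot 4 \cdot 10 \cdot 11}{2} = \frac{19}{2} \cdot 440 = 4180$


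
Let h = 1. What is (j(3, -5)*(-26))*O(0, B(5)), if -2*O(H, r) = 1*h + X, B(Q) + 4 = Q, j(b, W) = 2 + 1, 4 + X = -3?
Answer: -234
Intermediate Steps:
X = -7 (X = -4 - 3 = -7)
j(b, W) = 3
B(Q) = -4 + Q
O(H, r) = 3 (O(H, r) = -(1*1 - 7)/2 = -(1 - 7)/2 = -1/2*(-6) = 3)
(j(3, -5)*(-26))*O(0, B(5)) = (3*(-26))*3 = -78*3 = -234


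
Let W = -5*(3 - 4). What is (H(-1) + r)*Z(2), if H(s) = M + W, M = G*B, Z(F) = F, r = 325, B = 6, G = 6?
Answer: 732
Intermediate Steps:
M = 36 (M = 6*6 = 36)
W = 5 (W = -5*(-1) = 5)
H(s) = 41 (H(s) = 36 + 5 = 41)
(H(-1) + r)*Z(2) = (41 + 325)*2 = 366*2 = 732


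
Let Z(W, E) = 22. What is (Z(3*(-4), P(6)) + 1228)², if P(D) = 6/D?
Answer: 1562500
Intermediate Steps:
(Z(3*(-4), P(6)) + 1228)² = (22 + 1228)² = 1250² = 1562500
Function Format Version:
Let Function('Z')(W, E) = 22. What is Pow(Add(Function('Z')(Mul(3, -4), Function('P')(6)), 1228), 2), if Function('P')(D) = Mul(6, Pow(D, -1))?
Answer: 1562500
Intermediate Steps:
Pow(Add(Function('Z')(Mul(3, -4), Function('P')(6)), 1228), 2) = Pow(Add(22, 1228), 2) = Pow(1250, 2) = 1562500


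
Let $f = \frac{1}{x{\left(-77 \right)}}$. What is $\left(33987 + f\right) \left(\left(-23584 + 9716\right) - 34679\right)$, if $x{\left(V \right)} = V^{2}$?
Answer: $- \frac{9782653733428}{5929} \approx -1.65 \cdot 10^{9}$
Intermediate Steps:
$f = \frac{1}{5929}$ ($f = \frac{1}{\left(-77\right)^{2}} = \frac{1}{5929} \approx 0.00016866$)
$\left(33987 + f\right) \left(\left(-23584 + 9716\right) - 34679\right) = \left(33987 + \frac{1}{5929}\right) \left(\left(-23584 + 9716\right) - 34679\right) = \frac{201508924 \left(-13868 - 34679\right)}{5929} = \frac{201508924}{5929} \left(-48547\right) = - \frac{9782653733428}{5929}$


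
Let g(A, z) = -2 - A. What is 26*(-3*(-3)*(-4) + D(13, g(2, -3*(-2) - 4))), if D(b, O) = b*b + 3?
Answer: 3536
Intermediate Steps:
D(b, O) = 3 + b² (D(b, O) = b² + 3 = 3 + b²)
26*(-3*(-3)*(-4) + D(13, g(2, -3*(-2) - 4))) = 26*(-3*(-3)*(-4) + (3 + 13²)) = 26*(9*(-4) + (3 + 169)) = 26*(-36 + 172) = 26*136 = 3536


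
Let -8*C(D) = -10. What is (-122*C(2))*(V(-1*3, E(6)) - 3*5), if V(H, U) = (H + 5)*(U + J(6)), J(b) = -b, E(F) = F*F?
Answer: -13725/2 ≈ -6862.5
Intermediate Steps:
C(D) = 5/4 (C(D) = -⅛*(-10) = 5/4)
E(F) = F²
V(H, U) = (-6 + U)*(5 + H) (V(H, U) = (H + 5)*(U - 1*6) = (5 + H)*(U - 6) = (5 + H)*(-6 + U) = (-6 + U)*(5 + H))
(-122*C(2))*(V(-1*3, E(6)) - 3*5) = (-122*5/4)*((-30 - (-6)*3 + 5*6² - 1*3*6²) - 3*5) = -305*((-30 - 6*(-3) + 5*36 - 3*36) - 15)/2 = -305*((-30 + 18 + 180 - 108) - 15)/2 = -305*(60 - 15)/2 = -305/2*45 = -13725/2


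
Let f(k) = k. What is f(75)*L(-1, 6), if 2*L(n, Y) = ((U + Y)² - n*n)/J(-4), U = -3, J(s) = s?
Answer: -75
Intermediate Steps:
L(n, Y) = -(-3 + Y)²/8 + n²/8 (L(n, Y) = (((-3 + Y)² - n*n)/(-4))/2 = (((-3 + Y)² - n²)*(-¼))/2 = (-(-3 + Y)²/4 + n²/4)/2 = -(-3 + Y)²/8 + n²/8)
f(75)*L(-1, 6) = 75*(-(-3 + 6)²/8 + (⅛)*(-1)²) = 75*(-⅛*3² + (⅛)*1) = 75*(-⅛*9 + ⅛) = 75*(-9/8 + ⅛) = 75*(-1) = -75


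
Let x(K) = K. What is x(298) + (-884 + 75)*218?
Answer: -176064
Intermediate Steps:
x(298) + (-884 + 75)*218 = 298 + (-884 + 75)*218 = 298 - 809*218 = 298 - 176362 = -176064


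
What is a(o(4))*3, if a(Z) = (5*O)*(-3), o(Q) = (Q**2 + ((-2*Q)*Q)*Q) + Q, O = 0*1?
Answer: 0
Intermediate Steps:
O = 0
o(Q) = Q + Q**2 - 2*Q**3 (o(Q) = (Q**2 + (-2*Q**2)*Q) + Q = (Q**2 - 2*Q**3) + Q = Q + Q**2 - 2*Q**3)
a(Z) = 0 (a(Z) = (5*0)*(-3) = 0*(-3) = 0)
a(o(4))*3 = 0*3 = 0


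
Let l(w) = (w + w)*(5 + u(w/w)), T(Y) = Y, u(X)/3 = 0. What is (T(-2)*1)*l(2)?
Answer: -40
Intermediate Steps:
u(X) = 0 (u(X) = 3*0 = 0)
l(w) = 10*w (l(w) = (w + w)*(5 + 0) = (2*w)*5 = 10*w)
(T(-2)*1)*l(2) = (-2*1)*(10*2) = -2*20 = -40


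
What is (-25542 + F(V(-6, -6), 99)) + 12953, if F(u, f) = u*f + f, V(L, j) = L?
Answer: -13084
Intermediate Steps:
F(u, f) = f + f*u (F(u, f) = f*u + f = f + f*u)
(-25542 + F(V(-6, -6), 99)) + 12953 = (-25542 + 99*(1 - 6)) + 12953 = (-25542 + 99*(-5)) + 12953 = (-25542 - 495) + 12953 = -26037 + 12953 = -13084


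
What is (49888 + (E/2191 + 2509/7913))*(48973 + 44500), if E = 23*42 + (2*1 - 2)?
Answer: 59843511292863/12833 ≈ 4.6633e+9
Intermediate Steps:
E = 966 (E = 966 + (2 - 2) = 966 + 0 = 966)
(49888 + (E/2191 + 2509/7913))*(48973 + 44500) = (49888 + (966/2191 + 2509/7913))*(48973 + 44500) = (49888 + (966*(1/2191) + 2509*(1/7913)))*93473 = (49888 + (138/313 + 13/41))*93473 = (49888 + 9727/12833)*93473 = (640222431/12833)*93473 = 59843511292863/12833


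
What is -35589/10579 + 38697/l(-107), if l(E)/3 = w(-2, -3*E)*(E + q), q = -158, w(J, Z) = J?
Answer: 117596351/5606870 ≈ 20.974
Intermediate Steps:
l(E) = 948 - 6*E (l(E) = 3*(-2*(E - 158)) = 3*(-2*(-158 + E)) = 3*(316 - 2*E) = 948 - 6*E)
-35589/10579 + 38697/l(-107) = -35589/10579 + 38697/(948 - 6*(-107)) = -35589*1/10579 + 38697/(948 + 642) = -35589/10579 + 38697/1590 = -35589/10579 + 38697*(1/1590) = -35589/10579 + 12899/530 = 117596351/5606870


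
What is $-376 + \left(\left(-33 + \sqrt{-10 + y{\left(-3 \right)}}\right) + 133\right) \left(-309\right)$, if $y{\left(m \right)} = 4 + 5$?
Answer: $-31276 - 309 i \approx -31276.0 - 309.0 i$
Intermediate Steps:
$y{\left(m \right)} = 9$
$-376 + \left(\left(-33 + \sqrt{-10 + y{\left(-3 \right)}}\right) + 133\right) \left(-309\right) = -376 + \left(\left(-33 + \sqrt{-10 + 9}\right) + 133\right) \left(-309\right) = -376 + \left(\left(-33 + \sqrt{-1}\right) + 133\right) \left(-309\right) = -376 + \left(\left(-33 + i\right) + 133\right) \left(-309\right) = -376 + \left(100 + i\right) \left(-309\right) = -376 - \left(30900 + 309 i\right) = -31276 - 309 i$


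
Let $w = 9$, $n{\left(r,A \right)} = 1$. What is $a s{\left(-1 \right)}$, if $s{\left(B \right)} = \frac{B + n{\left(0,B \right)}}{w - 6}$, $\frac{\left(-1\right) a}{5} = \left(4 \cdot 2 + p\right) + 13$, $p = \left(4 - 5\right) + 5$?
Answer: $0$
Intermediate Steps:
$p = 4$ ($p = -1 + 5 = 4$)
$a = -125$ ($a = - 5 \left(\left(4 \cdot 2 + 4\right) + 13\right) = - 5 \left(\left(8 + 4\right) + 13\right) = - 5 \left(12 + 13\right) = \left(-5\right) 25 = -125$)
$s{\left(B \right)} = \frac{1}{3} + \frac{B}{3}$ ($s{\left(B \right)} = \frac{B + 1}{9 - 6} = \frac{1 + B}{3} = \left(1 + B\right) \frac{1}{3} = \frac{1}{3} + \frac{B}{3}$)
$a s{\left(-1 \right)} = - 125 \left(\frac{1}{3} + \frac{1}{3} \left(-1\right)\right) = - 125 \left(\frac{1}{3} - \frac{1}{3}\right) = \left(-125\right) 0 = 0$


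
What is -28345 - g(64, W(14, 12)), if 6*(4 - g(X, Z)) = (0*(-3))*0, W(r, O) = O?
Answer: -28349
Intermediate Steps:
g(X, Z) = 4 (g(X, Z) = 4 - 0*(-3)*0/6 = 4 - 0*0 = 4 - ⅙*0 = 4 + 0 = 4)
-28345 - g(64, W(14, 12)) = -28345 - 1*4 = -28345 - 4 = -28349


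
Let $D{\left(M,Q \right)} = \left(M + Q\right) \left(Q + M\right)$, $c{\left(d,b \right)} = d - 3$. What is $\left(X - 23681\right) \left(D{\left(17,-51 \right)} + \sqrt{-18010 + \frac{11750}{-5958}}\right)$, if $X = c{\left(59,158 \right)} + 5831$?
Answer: $-20569864 - \frac{17794 i \sqrt{17760687115}}{993} \approx -2.057 \cdot 10^{7} - 2.3881 \cdot 10^{6} i$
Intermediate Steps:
$c{\left(d,b \right)} = -3 + d$ ($c{\left(d,b \right)} = d - 3 = -3 + d$)
$D{\left(M,Q \right)} = \left(M + Q\right)^{2}$ ($D{\left(M,Q \right)} = \left(M + Q\right) \left(M + Q\right) = \left(M + Q\right)^{2}$)
$X = 5887$ ($X = \left(-3 + 59\right) + 5831 = 56 + 5831 = 5887$)
$\left(X - 23681\right) \left(D{\left(17,-51 \right)} + \sqrt{-18010 + \frac{11750}{-5958}}\right) = \left(5887 - 23681\right) \left(\left(17 - 51\right)^{2} + \sqrt{-18010 + \frac{11750}{-5958}}\right) = - 17794 \left(\left(-34\right)^{2} + \sqrt{-18010 + 11750 \left(- \frac{1}{5958}\right)}\right) = - 17794 \left(1156 + \sqrt{-18010 - \frac{5875}{2979}}\right) = - 17794 \left(1156 + \sqrt{- \frac{53657665}{2979}}\right) = - 17794 \left(1156 + \frac{i \sqrt{17760687115}}{993}\right) = -20569864 - \frac{17794 i \sqrt{17760687115}}{993}$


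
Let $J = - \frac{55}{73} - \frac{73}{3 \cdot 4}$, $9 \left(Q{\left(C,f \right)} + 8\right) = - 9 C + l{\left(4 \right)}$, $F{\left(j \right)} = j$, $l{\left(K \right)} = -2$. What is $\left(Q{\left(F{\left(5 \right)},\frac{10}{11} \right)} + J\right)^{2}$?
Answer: $\frac{2778871225}{6906384} \approx 402.36$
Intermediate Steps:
$Q{\left(C,f \right)} = - \frac{74}{9} - C$ ($Q{\left(C,f \right)} = -8 + \frac{- 9 C - 2}{9} = -8 + \frac{-2 - 9 C}{9} = -8 - \left(\frac{2}{9} + C\right) = - \frac{74}{9} - C$)
$J = - \frac{5989}{876}$ ($J = \left(-55\right) \frac{1}{73} - \frac{73}{12} = - \frac{55}{73} - \frac{73}{12} = - \frac{5989}{876} \approx -6.8368$)
$\left(Q{\left(F{\left(5 \right)},\frac{10}{11} \right)} + J\right)^{2} = \left(\left(- \frac{74}{9} - 5\right) - \frac{5989}{876}\right)^{2} = \left(- \frac{119}{9} - \frac{5989}{876}\right)^{2} = \left(- \frac{52715}{2628}\right)^{2} = \frac{2778871225}{6906384}$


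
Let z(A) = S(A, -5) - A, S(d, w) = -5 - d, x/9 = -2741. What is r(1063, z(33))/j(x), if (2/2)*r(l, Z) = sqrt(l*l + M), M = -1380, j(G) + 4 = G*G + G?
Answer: sqrt(1128589)/608534888 ≈ 1.7458e-6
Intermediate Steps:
x = -24669 (x = 9*(-2741) = -24669)
j(G) = -4 + G + G**2 (j(G) = -4 + (G*G + G) = -4 + (G**2 + G) = -4 + (G + G**2) = -4 + G + G**2)
z(A) = -5 - 2*A (z(A) = (-5 - A) - A = -5 - 2*A)
r(l, Z) = sqrt(-1380 + l**2) (r(l, Z) = sqrt(l*l - 1380) = sqrt(l**2 - 1380) = sqrt(-1380 + l**2))
r(1063, z(33))/j(x) = sqrt(-1380 + 1063**2)/(-4 - 24669 + (-24669)**2) = sqrt(-1380 + 1129969)/(-4 - 24669 + 608559561) = sqrt(1128589)/608534888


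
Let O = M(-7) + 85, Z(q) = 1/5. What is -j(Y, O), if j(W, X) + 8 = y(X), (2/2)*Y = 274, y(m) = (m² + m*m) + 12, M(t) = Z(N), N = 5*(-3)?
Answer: -363052/25 ≈ -14522.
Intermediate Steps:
N = -15
Z(q) = ⅕
M(t) = ⅕
y(m) = 12 + 2*m² (y(m) = (m² + m²) + 12 = 2*m² + 12 = 12 + 2*m²)
Y = 274
O = 426/5 (O = ⅕ + 85 = 426/5 ≈ 85.200)
j(W, X) = 4 + 2*X² (j(W, X) = -8 + (12 + 2*X²) = 4 + 2*X²)
-j(Y, O) = -(4 + 2*(426/5)²) = -(4 + 2*(181476/25)) = -(4 + 362952/25) = -1*363052/25 = -363052/25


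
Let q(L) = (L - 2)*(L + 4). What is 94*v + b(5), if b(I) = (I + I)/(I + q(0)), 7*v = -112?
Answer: -4522/3 ≈ -1507.3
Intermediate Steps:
v = -16 (v = (⅐)*(-112) = -16)
q(L) = (-2 + L)*(4 + L)
b(I) = 2*I/(-8 + I) (b(I) = (I + I)/(I + (-8 + 0² + 2*0)) = (2*I)/(I + (-8 + 0 + 0)) = (2*I)/(I - 8) = (2*I)/(-8 + I) = 2*I/(-8 + I))
94*v + b(5) = 94*(-16) + 2*5/(-8 + 5) = -1504 + 2*5/(-3) = -1504 + 2*5*(-⅓) = -1504 - 10/3 = -4522/3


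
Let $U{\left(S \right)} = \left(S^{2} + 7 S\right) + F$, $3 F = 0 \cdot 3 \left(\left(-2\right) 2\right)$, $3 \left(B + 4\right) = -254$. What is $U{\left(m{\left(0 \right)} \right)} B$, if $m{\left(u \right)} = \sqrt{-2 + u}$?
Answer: $\frac{532}{3} - \frac{1862 i \sqrt{2}}{3} \approx 177.33 - 877.75 i$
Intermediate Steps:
$B = - \frac{266}{3}$ ($B = -4 + \frac{1}{3} \left(-254\right) = -4 - \frac{254}{3} = - \frac{266}{3} \approx -88.667$)
$F = 0$ ($F = \frac{0 \cdot 3 \left(\left(-2\right) 2\right)}{3} = \frac{0 \left(-4\right)}{3} = \frac{1}{3} \cdot 0 = 0$)
$U{\left(S \right)} = S^{2} + 7 S$ ($U{\left(S \right)} = \left(S^{2} + 7 S\right) + 0 = S^{2} + 7 S$)
$U{\left(m{\left(0 \right)} \right)} B = \sqrt{-2 + 0} \left(7 + \sqrt{-2 + 0}\right) \left(- \frac{266}{3}\right) = \sqrt{-2} \left(7 + \sqrt{-2}\right) \left(- \frac{266}{3}\right) = i \sqrt{2} \left(7 + i \sqrt{2}\right) \left(- \frac{266}{3}\right) = - \frac{266 i \sqrt{2} \left(7 + i \sqrt{2}\right)}{3}$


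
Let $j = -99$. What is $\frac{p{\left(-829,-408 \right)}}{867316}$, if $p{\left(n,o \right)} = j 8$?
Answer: $- \frac{198}{216829} \approx -0.00091316$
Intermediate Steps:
$p{\left(n,o \right)} = -792$ ($p{\left(n,o \right)} = \left(-99\right) 8 = -792$)
$\frac{p{\left(-829,-408 \right)}}{867316} = - \frac{792}{867316} = \left(-792\right) \frac{1}{867316} = - \frac{198}{216829}$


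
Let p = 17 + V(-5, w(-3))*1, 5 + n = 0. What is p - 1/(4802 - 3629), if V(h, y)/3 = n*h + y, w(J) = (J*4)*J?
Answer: 234599/1173 ≈ 200.00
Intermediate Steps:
n = -5 (n = -5 + 0 = -5)
w(J) = 4*J**2 (w(J) = (4*J)*J = 4*J**2)
V(h, y) = -15*h + 3*y (V(h, y) = 3*(-5*h + y) = 3*(y - 5*h) = -15*h + 3*y)
p = 200 (p = 17 + (-15*(-5) + 3*(4*(-3)**2))*1 = 17 + (75 + 3*(4*9))*1 = 17 + (75 + 3*36)*1 = 17 + (75 + 108)*1 = 17 + 183*1 = 17 + 183 = 200)
p - 1/(4802 - 3629) = 200 - 1/(4802 - 3629) = 200 - 1/1173 = 234599/1173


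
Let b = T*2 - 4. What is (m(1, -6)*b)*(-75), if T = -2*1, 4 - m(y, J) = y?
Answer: 1800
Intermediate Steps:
m(y, J) = 4 - y
T = -2
b = -8 (b = -2*2 - 4 = -4 - 4 = -8)
(m(1, -6)*b)*(-75) = ((4 - 1*1)*(-8))*(-75) = ((4 - 1)*(-8))*(-75) = (3*(-8))*(-75) = -24*(-75) = 1800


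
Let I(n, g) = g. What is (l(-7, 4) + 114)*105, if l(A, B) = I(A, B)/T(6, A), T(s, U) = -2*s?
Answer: 11935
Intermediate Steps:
l(A, B) = -B/12 (l(A, B) = B/((-2*6)) = B/(-12) = B*(-1/12) = -B/12)
(l(-7, 4) + 114)*105 = (-1/12*4 + 114)*105 = (-⅓ + 114)*105 = (341/3)*105 = 11935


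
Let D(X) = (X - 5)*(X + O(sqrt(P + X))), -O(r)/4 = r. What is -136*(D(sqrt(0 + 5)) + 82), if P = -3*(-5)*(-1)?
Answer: -11832 + 680*sqrt(5) - 2720*I*sqrt(15 - sqrt(5)) + 544*I*sqrt(75 - 5*sqrt(5)) ≈ -10311.0 - 5371.8*I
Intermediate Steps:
P = -15 (P = 15*(-1) = -15)
O(r) = -4*r
D(X) = (-5 + X)*(X - 4*sqrt(-15 + X)) (D(X) = (X - 5)*(X - 4*sqrt(-15 + X)) = (-5 + X)*(X - 4*sqrt(-15 + X)))
-136*(D(sqrt(0 + 5)) + 82) = -136*(((sqrt(0 + 5))**2 - 5*sqrt(0 + 5) + 20*sqrt(-15 + sqrt(0 + 5)) - 4*sqrt(0 + 5)*sqrt(-15 + sqrt(0 + 5))) + 82) = -136*(((sqrt(5))**2 - 5*sqrt(5) + 20*sqrt(-15 + sqrt(5)) - 4*sqrt(5)*sqrt(-15 + sqrt(5))) + 82) = -136*((5 - 5*sqrt(5) + 20*sqrt(-15 + sqrt(5)) - 4*sqrt(5)*sqrt(-15 + sqrt(5))) + 82) = -136*(87 - 5*sqrt(5) + 20*sqrt(-15 + sqrt(5)) - 4*sqrt(5)*sqrt(-15 + sqrt(5))) = -11832 - 2720*sqrt(-15 + sqrt(5)) + 680*sqrt(5) + 544*sqrt(5)*sqrt(-15 + sqrt(5))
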